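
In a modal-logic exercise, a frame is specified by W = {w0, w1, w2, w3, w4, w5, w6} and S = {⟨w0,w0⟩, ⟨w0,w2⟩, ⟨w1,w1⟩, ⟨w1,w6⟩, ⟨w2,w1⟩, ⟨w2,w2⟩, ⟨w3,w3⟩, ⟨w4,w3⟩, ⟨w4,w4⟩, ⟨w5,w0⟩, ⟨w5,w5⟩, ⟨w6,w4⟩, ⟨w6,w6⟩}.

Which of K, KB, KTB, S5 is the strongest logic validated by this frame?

Symmetric (axiom B): no — w0 S w2 but not w2 S w0.
Reflexive (axiom T): yes — every world is S-related to itself.
Euclidean (axiom 5): no — w0 S w2 and w0 S w0, but not w2 S w0.
So F validates K; KB would additionally require S to be symmetric. The strongest is K.

K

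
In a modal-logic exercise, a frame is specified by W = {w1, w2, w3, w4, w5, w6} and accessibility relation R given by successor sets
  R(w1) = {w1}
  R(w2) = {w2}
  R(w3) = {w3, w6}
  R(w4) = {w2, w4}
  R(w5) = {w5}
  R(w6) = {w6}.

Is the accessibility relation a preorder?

Yes

Reflexive: yes — every world is R-related to itself.
Transitive: yes — every two-step R-path is closed by a direct edge.
So R is a preorder.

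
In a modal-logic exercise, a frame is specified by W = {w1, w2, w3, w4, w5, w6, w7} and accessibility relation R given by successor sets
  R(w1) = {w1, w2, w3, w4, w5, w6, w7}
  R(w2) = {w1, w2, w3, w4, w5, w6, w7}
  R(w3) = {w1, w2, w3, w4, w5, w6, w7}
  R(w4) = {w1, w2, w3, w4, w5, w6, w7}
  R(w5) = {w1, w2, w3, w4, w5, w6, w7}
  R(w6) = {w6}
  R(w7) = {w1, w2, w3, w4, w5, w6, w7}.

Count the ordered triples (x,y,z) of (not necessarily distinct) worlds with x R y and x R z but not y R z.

Enumerating: (w1,w6,w1), (w1,w6,w2), (w1,w6,w3), (w1,w6,w4), (w1,w6,w5), (w1,w6,w7), (w2,w6,w1), (w2,w6,w2), (w2,w6,w3), (w2,w6,w4), (w2,w6,w5), (w2,w6,w7), … and 24 more.
Total: 36.

36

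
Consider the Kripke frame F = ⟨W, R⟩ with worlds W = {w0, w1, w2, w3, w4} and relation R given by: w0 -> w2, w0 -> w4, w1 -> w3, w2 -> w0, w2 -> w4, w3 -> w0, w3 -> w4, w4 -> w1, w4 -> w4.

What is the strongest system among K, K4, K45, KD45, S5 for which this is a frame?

K

Transitive (axiom 4): no — w0 R w4 and w4 R w1, but not w0 R w1.
Euclidean (axiom 5): no — w0 R w4 and w0 R w2, but not w4 R w2.
Serial (axiom D): yes — every world has a successor (e.g. w0 R w2).
Reflexive (axiom T): no — w0 is not related to itself.
So F validates K; K4 would additionally require R to be transitive. The strongest is K.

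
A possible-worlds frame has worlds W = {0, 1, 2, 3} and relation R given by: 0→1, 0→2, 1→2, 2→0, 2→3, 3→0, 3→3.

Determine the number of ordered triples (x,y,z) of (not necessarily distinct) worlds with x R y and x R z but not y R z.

8

Enumerating: (0,1,1), (0,2,1), (0,2,2), (1,2,2), (2,0,0), (2,0,3), (3,0,0), (3,0,3).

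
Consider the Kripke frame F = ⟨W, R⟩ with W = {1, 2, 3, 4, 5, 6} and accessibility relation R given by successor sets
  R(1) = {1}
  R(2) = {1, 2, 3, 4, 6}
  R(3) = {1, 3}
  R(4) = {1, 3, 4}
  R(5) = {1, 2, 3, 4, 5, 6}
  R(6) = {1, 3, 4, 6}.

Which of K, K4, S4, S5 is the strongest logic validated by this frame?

Transitive (axiom 4): yes — every two-step R-path is closed by a direct edge.
Reflexive (axiom T): yes — every world is R-related to itself.
Euclidean (axiom 5): no — 2 R 1 and 2 R 3, but not 1 R 3.
So F validates K, K4, S4; S5 would additionally require R to be Euclidean. The strongest is S4.

S4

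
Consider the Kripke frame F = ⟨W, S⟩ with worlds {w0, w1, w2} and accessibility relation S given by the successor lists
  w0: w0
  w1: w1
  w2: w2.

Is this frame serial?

Yes

Serial: yes — every world has a successor (e.g. w0 S w0).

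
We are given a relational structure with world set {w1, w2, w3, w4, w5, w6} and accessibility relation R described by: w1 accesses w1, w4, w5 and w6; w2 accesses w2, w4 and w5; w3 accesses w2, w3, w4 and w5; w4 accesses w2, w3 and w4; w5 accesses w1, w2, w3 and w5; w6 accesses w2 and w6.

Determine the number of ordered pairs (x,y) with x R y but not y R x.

Enumerating: (w1,w4), (w1,w6), (w3,w2), (w6,w2).

4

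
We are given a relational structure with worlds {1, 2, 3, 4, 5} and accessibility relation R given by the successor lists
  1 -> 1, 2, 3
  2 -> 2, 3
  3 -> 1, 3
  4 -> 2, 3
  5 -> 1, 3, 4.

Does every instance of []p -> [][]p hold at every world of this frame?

The schema 4 characterises exactly the transitive frames.
Transitive: no — 2 R 3 and 3 R 1, but not 2 R 1.

No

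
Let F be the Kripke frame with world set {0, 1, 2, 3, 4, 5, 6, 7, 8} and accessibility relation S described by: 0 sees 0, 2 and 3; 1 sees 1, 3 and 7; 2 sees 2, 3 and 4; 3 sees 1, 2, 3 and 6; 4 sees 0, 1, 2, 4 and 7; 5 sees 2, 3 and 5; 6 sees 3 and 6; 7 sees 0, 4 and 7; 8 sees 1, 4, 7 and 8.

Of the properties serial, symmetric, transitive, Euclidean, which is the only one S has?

Serial: yes — every world has a successor (e.g. 0 S 0).
Symmetric: no — 0 S 2 but not 2 S 0.
Transitive: no — 0 S 2 and 2 S 4, but not 0 S 4.
Euclidean: no — 1 S 3 and 1 S 7, but not 3 S 7.
Only serial holds.

serial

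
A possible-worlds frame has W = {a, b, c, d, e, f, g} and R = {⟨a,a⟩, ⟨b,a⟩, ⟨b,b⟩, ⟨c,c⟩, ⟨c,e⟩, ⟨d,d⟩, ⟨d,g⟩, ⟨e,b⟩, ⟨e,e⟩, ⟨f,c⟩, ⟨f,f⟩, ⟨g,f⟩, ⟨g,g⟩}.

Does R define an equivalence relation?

No

Reflexive: yes — every world is R-related to itself.
Symmetric: no — b R a but not a R b.
Transitive: no — c R e and e R b, but not c R b.
So R is not an equivalence relation.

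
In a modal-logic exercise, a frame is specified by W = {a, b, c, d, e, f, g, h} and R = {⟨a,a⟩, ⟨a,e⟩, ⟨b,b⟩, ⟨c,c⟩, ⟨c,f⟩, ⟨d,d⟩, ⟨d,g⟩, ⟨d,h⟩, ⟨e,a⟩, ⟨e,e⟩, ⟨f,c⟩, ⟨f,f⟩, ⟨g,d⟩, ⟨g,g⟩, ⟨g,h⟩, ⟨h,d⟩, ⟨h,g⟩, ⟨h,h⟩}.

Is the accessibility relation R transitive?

Yes

Transitive: yes — every two-step R-path is closed by a direct edge.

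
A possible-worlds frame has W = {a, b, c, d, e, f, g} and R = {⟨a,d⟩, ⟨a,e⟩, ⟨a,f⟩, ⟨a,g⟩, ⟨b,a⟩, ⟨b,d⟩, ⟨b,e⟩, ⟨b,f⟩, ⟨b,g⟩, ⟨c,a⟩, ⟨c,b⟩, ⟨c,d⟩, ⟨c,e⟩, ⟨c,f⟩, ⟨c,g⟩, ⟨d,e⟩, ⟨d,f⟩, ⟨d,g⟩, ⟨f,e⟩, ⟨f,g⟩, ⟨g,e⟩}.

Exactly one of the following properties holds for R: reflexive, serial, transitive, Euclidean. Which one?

Reflexive: no — a is not related to itself.
Serial: no — e has no R-successor.
Transitive: yes — every two-step R-path is closed by a direct edge.
Euclidean: no — a R e and a R d, but not e R d.
Only transitive holds.

transitive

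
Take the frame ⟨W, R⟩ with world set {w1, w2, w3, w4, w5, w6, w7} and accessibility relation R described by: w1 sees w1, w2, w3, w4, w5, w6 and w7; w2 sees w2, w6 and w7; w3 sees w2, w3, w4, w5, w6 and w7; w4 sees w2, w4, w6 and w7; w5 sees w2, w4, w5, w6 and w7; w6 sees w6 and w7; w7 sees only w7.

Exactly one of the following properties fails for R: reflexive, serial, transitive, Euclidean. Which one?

Reflexive: yes — every world is R-related to itself.
Serial: yes — every world has a successor (e.g. w1 R w1).
Transitive: yes — every two-step R-path is closed by a direct edge.
Euclidean: no — w1 R w2 and w1 R w3, but not w2 R w3.
Only Euclidean fails.

Euclidean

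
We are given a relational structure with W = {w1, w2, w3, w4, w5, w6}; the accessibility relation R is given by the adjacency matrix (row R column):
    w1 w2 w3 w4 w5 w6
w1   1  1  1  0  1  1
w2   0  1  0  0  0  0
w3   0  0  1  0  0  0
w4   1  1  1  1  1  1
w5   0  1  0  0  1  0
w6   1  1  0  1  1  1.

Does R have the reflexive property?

Reflexive: yes — every world is R-related to itself.

Yes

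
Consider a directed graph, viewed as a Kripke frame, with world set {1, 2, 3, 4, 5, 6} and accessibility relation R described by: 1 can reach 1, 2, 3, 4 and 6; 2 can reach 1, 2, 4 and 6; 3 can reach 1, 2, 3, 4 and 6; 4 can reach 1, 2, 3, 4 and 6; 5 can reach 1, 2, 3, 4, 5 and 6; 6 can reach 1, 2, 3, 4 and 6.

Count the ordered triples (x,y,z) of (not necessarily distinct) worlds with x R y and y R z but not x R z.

Enumerating: (2,1,3), (2,4,3), (2,6,3).

3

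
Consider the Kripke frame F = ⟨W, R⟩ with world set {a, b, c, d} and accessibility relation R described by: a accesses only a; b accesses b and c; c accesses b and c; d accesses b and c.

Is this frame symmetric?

No

Symmetric: no — d R b but not b R d.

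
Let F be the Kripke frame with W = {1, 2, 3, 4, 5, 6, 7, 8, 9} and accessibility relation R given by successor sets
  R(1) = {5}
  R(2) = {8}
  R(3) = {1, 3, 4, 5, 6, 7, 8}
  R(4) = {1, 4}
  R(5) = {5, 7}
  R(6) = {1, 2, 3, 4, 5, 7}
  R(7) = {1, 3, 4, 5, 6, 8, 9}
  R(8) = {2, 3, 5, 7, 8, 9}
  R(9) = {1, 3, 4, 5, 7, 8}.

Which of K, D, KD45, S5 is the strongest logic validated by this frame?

D

Serial (axiom D): yes — every world has a successor (e.g. 1 R 5).
Euclidean (axiom 5): no — 3 R 1 and 3 R 4, but not 1 R 4.
Transitive (axiom 4): no — 1 R 5 and 5 R 7, but not 1 R 7.
Reflexive (axiom T): no — 1 is not related to itself.
So F validates K, D; KD45 would additionally require R to be Euclidean and transitive. The strongest is D.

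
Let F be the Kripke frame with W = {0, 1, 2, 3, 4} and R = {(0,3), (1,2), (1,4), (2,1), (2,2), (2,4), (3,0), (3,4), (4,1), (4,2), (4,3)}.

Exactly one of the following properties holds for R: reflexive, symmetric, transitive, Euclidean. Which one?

symmetric

Reflexive: no — 0 is not related to itself.
Symmetric: yes — every pair in R has its reverse in R.
Transitive: no — 0 R 3 and 3 R 4, but not 0 R 4.
Euclidean: no — 3 R 0 and 3 R 4, but not 0 R 4.
Only symmetric holds.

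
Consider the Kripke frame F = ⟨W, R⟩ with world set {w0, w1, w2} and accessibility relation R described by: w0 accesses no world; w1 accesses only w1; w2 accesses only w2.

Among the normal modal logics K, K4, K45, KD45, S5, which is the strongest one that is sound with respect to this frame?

K45

Transitive (axiom 4): yes — every two-step R-path is closed by a direct edge.
Euclidean (axiom 5): yes — any two successors of a common world are R-related.
Serial (axiom D): no — w0 has no R-successor.
Reflexive (axiom T): no — w0 is not related to itself.
So F validates K, K4, K45; KD45 would additionally require R to be serial. The strongest is K45.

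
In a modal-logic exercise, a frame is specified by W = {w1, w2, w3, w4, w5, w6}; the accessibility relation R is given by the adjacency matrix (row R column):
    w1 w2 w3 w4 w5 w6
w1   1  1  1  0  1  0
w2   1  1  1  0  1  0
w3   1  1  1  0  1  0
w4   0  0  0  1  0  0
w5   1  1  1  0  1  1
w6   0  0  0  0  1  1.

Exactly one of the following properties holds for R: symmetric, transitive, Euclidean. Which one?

symmetric

Symmetric: yes — every pair in R has its reverse in R.
Transitive: no — w1 R w5 and w5 R w6, but not w1 R w6.
Euclidean: no — w5 R w1 and w5 R w6, but not w1 R w6.
Only symmetric holds.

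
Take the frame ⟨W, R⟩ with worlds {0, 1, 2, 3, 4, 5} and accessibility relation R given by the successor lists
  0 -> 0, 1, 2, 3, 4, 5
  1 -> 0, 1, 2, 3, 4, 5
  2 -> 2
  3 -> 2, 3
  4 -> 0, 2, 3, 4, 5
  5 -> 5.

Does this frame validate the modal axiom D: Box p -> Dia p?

Axiom D corresponds to the accessibility relation being serial.
Serial: yes — every world has a successor (e.g. 0 R 0).

Yes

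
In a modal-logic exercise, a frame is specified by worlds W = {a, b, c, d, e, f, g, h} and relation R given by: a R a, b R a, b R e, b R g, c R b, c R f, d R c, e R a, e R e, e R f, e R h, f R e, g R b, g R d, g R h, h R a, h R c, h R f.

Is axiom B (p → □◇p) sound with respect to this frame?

The schema B characterises exactly the symmetric frames.
Symmetric: no — b R a but not a R b.

No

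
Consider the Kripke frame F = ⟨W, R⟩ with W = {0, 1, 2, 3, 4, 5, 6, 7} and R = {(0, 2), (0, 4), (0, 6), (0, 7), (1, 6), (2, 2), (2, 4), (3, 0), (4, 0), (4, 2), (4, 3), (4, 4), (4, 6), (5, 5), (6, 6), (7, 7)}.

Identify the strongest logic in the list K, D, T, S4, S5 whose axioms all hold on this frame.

Serial (axiom D): yes — every world has a successor (e.g. 0 R 2).
Reflexive (axiom T): no — 0 is not related to itself.
Transitive (axiom 4): no — 0 R 4 and 4 R 3, but not 0 R 3.
Euclidean (axiom 5): no — 0 R 2 and 0 R 6, but not 2 R 6.
So F validates K, D; T would additionally require R to be reflexive. The strongest is D.

D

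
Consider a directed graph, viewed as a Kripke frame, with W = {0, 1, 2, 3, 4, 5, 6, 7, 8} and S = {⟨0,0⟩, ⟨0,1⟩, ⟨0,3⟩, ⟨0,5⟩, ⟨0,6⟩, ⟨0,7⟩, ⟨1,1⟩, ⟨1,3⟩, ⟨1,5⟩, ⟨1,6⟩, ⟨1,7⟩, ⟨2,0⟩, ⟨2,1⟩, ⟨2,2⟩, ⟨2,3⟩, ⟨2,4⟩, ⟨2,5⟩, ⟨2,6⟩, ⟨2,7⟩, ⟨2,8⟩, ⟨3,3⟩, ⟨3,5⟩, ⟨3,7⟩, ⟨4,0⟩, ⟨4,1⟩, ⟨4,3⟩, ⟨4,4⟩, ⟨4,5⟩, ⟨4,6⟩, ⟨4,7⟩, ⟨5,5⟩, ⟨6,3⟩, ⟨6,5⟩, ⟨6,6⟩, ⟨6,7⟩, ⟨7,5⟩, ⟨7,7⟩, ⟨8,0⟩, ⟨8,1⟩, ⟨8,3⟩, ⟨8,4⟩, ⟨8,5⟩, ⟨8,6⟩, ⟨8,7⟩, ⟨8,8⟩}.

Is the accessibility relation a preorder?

Yes

Reflexive: yes — every world is S-related to itself.
Transitive: yes — every two-step S-path is closed by a direct edge.
So S is a preorder.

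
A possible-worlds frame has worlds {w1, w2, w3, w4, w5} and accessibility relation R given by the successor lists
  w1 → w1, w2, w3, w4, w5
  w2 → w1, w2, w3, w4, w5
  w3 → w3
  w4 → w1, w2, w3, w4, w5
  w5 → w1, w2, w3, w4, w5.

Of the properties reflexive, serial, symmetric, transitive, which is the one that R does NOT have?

Reflexive: yes — every world is R-related to itself.
Serial: yes — every world has a successor (e.g. w1 R w1).
Symmetric: no — w1 R w3 but not w3 R w1.
Transitive: yes — every two-step R-path is closed by a direct edge.
Only symmetric fails.

symmetric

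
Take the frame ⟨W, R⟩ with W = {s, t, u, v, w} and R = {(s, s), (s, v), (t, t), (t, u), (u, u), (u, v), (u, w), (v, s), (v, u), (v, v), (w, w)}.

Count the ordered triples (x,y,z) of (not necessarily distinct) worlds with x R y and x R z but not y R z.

6

Enumerating: (t,u,t), (u,v,w), (u,w,u), (u,w,v), (v,s,u), (v,u,s).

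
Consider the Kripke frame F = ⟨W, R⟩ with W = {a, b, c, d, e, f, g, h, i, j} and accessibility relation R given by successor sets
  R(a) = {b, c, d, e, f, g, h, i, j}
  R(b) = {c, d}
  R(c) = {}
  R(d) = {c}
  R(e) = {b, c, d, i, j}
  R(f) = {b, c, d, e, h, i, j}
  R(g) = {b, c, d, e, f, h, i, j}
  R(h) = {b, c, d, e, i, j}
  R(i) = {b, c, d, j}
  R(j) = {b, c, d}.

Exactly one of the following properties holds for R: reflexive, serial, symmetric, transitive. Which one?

Reflexive: no — a is not related to itself.
Serial: no — c has no R-successor.
Symmetric: no — a R b but not b R a.
Transitive: yes — every two-step R-path is closed by a direct edge.
Only transitive holds.

transitive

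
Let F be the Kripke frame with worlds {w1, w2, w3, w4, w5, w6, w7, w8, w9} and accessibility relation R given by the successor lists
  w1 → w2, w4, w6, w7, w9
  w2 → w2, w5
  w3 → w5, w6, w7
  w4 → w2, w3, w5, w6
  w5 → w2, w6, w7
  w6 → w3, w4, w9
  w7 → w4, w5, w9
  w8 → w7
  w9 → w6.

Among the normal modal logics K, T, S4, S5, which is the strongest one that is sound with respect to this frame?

Reflexive (axiom T): no — w1 is not related to itself.
Transitive (axiom 4): no — w1 R w2 and w2 R w5, but not w1 R w5.
Euclidean (axiom 5): no — w1 R w2 and w1 R w4, but not w2 R w4.
So F validates K; T would additionally require R to be reflexive. The strongest is K.

K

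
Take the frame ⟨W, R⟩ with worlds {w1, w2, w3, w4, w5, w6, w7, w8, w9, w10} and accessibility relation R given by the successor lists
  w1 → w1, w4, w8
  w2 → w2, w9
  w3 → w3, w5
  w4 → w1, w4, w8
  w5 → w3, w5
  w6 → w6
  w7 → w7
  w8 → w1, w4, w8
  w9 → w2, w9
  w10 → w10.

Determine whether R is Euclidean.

Euclidean: yes — any two successors of a common world are R-related.

Yes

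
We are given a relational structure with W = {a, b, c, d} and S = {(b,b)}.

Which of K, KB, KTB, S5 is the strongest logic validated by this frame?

Symmetric (axiom B): yes — every pair in S has its reverse in S.
Reflexive (axiom T): no — a is not related to itself.
Euclidean (axiom 5): yes — any two successors of a common world are S-related.
So F validates K, KB; KTB would additionally require S to be reflexive. The strongest is KB.

KB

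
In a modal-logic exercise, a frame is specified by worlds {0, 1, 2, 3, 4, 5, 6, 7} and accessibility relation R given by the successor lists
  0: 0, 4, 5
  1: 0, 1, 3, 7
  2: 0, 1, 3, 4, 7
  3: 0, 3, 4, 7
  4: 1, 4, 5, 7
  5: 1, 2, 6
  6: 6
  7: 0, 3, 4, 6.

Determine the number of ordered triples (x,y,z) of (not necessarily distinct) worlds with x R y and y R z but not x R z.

Enumerating: (0,4,1), (0,4,7), (0,5,1), (0,5,2), (0,5,6), (1,0,4), (1,0,5), (1,3,4), (1,7,4), (1,7,6), (2,0,5), (2,4,5), … and 24 more.
Total: 36.

36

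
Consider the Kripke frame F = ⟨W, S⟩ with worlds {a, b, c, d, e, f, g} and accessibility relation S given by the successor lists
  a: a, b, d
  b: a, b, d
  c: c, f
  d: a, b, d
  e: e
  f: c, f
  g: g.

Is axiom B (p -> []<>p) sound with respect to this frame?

Axiom B corresponds to the accessibility relation being symmetric.
Symmetric: yes — every pair in S has its reverse in S.

Yes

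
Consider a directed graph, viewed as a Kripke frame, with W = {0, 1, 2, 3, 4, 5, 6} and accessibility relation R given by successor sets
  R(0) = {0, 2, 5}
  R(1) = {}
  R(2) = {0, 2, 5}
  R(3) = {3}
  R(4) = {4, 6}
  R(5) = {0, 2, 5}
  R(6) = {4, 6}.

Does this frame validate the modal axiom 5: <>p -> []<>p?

The schema 5 characterises exactly the Euclidean frames.
Euclidean: yes — any two successors of a common world are R-related.

Yes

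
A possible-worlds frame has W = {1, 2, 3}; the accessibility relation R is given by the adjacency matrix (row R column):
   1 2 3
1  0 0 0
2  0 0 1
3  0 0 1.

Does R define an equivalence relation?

Reflexive: no — 1 is not related to itself.
Symmetric: no — 2 R 3 but not 3 R 2.
Transitive: yes — every two-step R-path is closed by a direct edge.
So R is not an equivalence relation.

No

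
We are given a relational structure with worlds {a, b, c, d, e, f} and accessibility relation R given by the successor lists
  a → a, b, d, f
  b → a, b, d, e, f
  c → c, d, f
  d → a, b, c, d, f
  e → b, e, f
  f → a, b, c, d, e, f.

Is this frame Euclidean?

Euclidean: no — b R a and b R e, but not a R e.

No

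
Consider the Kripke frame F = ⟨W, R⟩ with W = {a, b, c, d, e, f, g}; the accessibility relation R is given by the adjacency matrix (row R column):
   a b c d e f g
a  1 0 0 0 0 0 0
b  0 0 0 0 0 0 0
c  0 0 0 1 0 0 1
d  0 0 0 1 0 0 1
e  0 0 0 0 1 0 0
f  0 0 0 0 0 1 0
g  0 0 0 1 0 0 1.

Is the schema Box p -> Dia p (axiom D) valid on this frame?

By correspondence theory, D is valid on a frame iff R is serial.
Serial: no — b has no R-successor.

No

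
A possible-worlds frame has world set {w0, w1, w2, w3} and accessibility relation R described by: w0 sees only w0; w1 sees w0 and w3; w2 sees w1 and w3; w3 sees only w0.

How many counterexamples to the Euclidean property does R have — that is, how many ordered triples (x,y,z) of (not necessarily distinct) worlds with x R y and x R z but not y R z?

5

Enumerating: (w1,w0,w3), (w1,w3,w3), (w2,w1,w1), (w2,w3,w1), (w2,w3,w3).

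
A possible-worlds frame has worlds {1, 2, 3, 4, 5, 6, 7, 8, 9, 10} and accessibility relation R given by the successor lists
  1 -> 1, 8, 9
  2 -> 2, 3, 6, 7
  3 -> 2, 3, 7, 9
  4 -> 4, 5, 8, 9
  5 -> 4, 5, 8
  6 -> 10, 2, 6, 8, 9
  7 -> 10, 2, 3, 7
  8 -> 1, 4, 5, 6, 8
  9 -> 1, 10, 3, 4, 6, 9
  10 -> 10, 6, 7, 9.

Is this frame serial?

Serial: yes — every world has a successor (e.g. 1 R 1).

Yes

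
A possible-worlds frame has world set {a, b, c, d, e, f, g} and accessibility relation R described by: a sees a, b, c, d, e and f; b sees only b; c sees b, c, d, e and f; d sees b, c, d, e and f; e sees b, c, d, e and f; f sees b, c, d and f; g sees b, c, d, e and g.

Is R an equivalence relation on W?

No

Reflexive: yes — every world is R-related to itself.
Symmetric: no — a R b but not b R a.
Transitive: no — f R c and c R e, but not f R e.
So R is not an equivalence relation.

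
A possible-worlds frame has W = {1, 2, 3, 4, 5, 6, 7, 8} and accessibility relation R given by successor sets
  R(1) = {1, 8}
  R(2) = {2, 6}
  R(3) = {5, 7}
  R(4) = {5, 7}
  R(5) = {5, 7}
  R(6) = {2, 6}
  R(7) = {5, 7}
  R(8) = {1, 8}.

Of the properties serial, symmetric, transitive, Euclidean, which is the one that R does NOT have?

Serial: yes — every world has a successor (e.g. 1 R 1).
Symmetric: no — 3 R 5 but not 5 R 3.
Transitive: yes — every two-step R-path is closed by a direct edge.
Euclidean: yes — any two successors of a common world are R-related.
Only symmetric fails.

symmetric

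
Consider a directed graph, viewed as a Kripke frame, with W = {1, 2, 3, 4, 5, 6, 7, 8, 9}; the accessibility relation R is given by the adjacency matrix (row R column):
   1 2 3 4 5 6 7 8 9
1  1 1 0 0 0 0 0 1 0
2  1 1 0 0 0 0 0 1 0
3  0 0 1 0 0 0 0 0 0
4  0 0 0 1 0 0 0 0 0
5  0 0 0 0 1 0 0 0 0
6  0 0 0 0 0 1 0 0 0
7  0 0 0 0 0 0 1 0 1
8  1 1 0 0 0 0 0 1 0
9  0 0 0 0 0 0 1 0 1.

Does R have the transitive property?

Transitive: yes — every two-step R-path is closed by a direct edge.

Yes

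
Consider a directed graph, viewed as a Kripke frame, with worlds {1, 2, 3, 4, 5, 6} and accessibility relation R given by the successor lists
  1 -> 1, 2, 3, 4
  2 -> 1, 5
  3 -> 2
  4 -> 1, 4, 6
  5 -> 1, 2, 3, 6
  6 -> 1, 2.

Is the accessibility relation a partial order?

No

Reflexive: no — 2 is not related to itself.
Transitive: no — 1 R 2 and 2 R 5, but not 1 R 5.
Antisymmetric: no — 1 R 2 and 2 R 1 with 1 ≠ 2.
So R is not a partial order.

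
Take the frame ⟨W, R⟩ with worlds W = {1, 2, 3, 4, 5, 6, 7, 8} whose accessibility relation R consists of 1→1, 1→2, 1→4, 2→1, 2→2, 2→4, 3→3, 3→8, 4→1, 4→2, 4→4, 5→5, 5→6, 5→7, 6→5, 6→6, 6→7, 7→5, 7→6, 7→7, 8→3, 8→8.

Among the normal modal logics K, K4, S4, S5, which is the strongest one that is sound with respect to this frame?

Transitive (axiom 4): yes — every two-step R-path is closed by a direct edge.
Reflexive (axiom T): yes — every world is R-related to itself.
Euclidean (axiom 5): yes — any two successors of a common world are R-related.
So F validates K, K4, S4, S5. The strongest is S5.

S5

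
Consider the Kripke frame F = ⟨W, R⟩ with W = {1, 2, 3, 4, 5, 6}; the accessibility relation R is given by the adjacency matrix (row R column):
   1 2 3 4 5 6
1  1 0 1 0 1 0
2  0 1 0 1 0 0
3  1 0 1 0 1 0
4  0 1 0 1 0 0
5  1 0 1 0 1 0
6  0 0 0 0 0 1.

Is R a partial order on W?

Reflexive: yes — every world is R-related to itself.
Transitive: yes — every two-step R-path is closed by a direct edge.
Antisymmetric: no — 1 R 3 and 3 R 1 with 1 ≠ 3.
So R is not a partial order.

No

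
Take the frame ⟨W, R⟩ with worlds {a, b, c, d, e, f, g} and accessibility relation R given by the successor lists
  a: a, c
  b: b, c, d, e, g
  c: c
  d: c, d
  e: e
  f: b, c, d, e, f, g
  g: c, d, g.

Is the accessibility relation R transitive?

Yes

Transitive: yes — every two-step R-path is closed by a direct edge.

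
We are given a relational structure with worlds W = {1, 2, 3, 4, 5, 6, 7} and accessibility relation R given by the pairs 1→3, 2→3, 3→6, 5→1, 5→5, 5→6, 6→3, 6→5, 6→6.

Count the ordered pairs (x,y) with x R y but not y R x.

Enumerating: (1,3), (2,3), (5,1).

3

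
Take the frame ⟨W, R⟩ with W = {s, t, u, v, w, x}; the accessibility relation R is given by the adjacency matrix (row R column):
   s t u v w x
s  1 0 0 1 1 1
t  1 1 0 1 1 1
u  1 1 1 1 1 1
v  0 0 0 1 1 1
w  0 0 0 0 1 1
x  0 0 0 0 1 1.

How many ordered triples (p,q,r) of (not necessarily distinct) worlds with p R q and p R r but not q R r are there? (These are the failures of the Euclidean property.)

30

Enumerating: (s,v,s), (s,w,s), (s,w,v), (s,x,s), (s,x,v), (t,s,t), (t,v,s), (t,v,t), (t,w,s), (t,w,t), (t,w,v), (t,x,s), … and 18 more.
Total: 30.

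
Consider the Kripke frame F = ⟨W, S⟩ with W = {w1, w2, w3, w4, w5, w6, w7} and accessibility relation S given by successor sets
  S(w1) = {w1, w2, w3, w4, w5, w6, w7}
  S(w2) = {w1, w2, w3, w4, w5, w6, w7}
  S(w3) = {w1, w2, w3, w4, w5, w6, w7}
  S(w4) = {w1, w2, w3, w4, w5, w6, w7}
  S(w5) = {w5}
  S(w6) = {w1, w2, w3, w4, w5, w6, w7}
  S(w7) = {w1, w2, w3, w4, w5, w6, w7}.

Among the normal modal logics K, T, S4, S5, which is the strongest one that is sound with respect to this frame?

S4

Reflexive (axiom T): yes — every world is S-related to itself.
Transitive (axiom 4): yes — every two-step S-path is closed by a direct edge.
Euclidean (axiom 5): no — w1 S w5 and w1 S w2, but not w5 S w2.
So F validates K, T, S4; S5 would additionally require S to be Euclidean. The strongest is S4.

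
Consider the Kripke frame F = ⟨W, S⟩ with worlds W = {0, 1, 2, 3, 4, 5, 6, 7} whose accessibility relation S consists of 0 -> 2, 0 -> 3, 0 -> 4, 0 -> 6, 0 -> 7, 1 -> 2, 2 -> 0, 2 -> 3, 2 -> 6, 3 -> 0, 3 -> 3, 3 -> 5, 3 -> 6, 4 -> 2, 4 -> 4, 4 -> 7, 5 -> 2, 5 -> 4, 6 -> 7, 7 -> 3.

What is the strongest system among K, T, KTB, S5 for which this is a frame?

K

Reflexive (axiom T): no — 0 is not related to itself.
Symmetric (axiom B): no — 0 S 4 but not 4 S 0.
Euclidean (axiom 5): no — 0 S 2 and 0 S 4, but not 2 S 4.
So F validates K; T would additionally require S to be reflexive. The strongest is K.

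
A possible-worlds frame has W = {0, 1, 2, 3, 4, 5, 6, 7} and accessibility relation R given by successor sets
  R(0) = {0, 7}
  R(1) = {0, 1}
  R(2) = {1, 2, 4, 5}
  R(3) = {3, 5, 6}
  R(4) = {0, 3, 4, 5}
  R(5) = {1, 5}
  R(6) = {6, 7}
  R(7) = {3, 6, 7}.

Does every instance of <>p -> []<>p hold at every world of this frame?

No

By correspondence theory, 5 is valid on a frame iff R is Euclidean.
Euclidean: no — 2 R 1 and 2 R 4, but not 1 R 4.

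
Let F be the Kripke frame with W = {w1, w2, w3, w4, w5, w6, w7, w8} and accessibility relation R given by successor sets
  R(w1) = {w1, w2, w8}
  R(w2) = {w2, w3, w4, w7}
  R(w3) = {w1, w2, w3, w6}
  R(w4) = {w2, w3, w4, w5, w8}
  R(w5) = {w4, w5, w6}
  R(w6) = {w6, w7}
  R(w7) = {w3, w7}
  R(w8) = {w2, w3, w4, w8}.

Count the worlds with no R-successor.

R is serial; there are no such worlds.

0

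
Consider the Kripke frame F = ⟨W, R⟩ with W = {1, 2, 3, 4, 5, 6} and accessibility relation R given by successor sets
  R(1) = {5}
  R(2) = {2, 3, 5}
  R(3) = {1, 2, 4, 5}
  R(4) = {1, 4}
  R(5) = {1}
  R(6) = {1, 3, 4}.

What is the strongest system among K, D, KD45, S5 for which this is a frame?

Serial (axiom D): yes — every world has a successor (e.g. 1 R 5).
Euclidean (axiom 5): no — 2 R 5 and 2 R 3, but not 5 R 3.
Transitive (axiom 4): no — 2 R 3 and 3 R 1, but not 2 R 1.
Reflexive (axiom T): no — 1 is not related to itself.
So F validates K, D; KD45 would additionally require R to be Euclidean and transitive. The strongest is D.

D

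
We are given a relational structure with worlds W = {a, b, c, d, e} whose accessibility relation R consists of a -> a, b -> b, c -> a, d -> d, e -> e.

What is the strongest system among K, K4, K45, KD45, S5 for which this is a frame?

Transitive (axiom 4): yes — every two-step R-path is closed by a direct edge.
Euclidean (axiom 5): yes — any two successors of a common world are R-related.
Serial (axiom D): yes — every world has a successor (e.g. a R a).
Reflexive (axiom T): no — c is not related to itself.
So F validates K, K4, K45, KD45; S5 would additionally require R to be reflexive. The strongest is KD45.

KD45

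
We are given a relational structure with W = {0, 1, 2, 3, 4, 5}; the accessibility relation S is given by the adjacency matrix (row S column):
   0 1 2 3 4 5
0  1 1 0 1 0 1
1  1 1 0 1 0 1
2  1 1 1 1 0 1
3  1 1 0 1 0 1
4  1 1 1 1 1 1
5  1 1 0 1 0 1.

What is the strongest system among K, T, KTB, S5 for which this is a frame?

Reflexive (axiom T): yes — every world is S-related to itself.
Symmetric (axiom B): no — 2 S 0 but not 0 S 2.
Euclidean (axiom 5): no — 4 S 0 and 4 S 2, but not 0 S 2.
So F validates K, T; KTB would additionally require S to be symmetric. The strongest is T.

T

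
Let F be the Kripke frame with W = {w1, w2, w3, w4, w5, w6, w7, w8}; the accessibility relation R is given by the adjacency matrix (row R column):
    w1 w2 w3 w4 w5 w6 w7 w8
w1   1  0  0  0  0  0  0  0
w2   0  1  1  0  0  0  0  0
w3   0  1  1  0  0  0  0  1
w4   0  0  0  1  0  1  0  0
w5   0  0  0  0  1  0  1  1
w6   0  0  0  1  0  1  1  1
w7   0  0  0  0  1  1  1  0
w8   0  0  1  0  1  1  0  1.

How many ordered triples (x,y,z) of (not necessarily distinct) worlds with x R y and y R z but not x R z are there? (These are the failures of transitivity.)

Enumerating: (w2,w3,w8), (w3,w8,w5), (w3,w8,w6), (w4,w6,w7), (w4,w6,w8), (w5,w7,w6), (w5,w8,w3), (w5,w8,w6), (w6,w7,w5), (w6,w8,w3), (w6,w8,w5), (w7,w5,w8), (w7,w6,w4), (w7,w6,w8), (w8,w3,w2), (w8,w5,w7), (w8,w6,w4), (w8,w6,w7).

18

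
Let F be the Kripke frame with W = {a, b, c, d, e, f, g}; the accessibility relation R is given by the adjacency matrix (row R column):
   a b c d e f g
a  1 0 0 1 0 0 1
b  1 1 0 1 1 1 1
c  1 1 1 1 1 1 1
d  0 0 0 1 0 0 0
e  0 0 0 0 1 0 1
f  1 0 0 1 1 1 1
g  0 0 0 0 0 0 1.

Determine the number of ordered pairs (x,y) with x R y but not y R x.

Enumerating: (a,d), (a,g), (b,a), (b,d), (b,e), (b,f), (b,g), (c,a), (c,b), (c,d), (c,e), (c,f), (c,g), (e,g), (f,a), (f,d), (f,e), (f,g).

18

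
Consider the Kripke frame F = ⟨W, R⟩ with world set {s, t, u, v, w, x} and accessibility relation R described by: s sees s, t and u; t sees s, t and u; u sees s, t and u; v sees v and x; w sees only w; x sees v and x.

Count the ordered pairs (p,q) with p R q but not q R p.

0

R is symmetric; there are no such tuples.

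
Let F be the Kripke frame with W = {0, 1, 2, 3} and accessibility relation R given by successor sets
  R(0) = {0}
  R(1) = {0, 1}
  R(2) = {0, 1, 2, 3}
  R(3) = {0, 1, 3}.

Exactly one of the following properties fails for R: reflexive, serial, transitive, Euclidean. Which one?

Reflexive: yes — every world is R-related to itself.
Serial: yes — every world has a successor (e.g. 0 R 0).
Transitive: yes — every two-step R-path is closed by a direct edge.
Euclidean: no — 2 R 0 and 2 R 1, but not 0 R 1.
Only Euclidean fails.

Euclidean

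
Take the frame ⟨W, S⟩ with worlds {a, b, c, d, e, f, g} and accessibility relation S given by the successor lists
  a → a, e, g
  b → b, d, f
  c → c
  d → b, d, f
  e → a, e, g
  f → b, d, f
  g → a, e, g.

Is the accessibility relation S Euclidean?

Euclidean: yes — any two successors of a common world are S-related.

Yes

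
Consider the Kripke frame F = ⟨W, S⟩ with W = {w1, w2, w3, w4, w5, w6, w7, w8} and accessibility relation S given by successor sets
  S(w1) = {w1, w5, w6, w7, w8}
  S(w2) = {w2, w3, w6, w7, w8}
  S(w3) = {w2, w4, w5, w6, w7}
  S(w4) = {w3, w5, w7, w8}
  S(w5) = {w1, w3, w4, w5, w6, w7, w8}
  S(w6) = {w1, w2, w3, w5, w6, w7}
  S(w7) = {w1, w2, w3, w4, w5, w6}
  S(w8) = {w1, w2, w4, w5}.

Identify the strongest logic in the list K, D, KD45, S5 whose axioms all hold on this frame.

D

Serial (axiom D): yes — every world has a successor (e.g. w1 S w1).
Euclidean (axiom 5): no — w1 S w6 and w1 S w8, but not w6 S w8.
Transitive (axiom 4): no — w1 S w5 and w5 S w3, but not w1 S w3.
Reflexive (axiom T): no — w3 is not related to itself.
So F validates K, D; KD45 would additionally require S to be Euclidean and transitive. The strongest is D.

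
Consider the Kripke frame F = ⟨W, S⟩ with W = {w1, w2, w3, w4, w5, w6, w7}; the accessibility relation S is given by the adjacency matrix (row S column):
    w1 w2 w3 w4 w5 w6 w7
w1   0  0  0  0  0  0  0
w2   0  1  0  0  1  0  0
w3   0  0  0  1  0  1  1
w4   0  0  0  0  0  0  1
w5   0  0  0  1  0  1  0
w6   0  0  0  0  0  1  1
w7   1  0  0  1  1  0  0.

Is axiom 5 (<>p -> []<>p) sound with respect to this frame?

No

Axiom 5 corresponds to the accessibility relation being Euclidean.
Euclidean: no — w3 S w4 and w3 S w6, but not w4 S w6.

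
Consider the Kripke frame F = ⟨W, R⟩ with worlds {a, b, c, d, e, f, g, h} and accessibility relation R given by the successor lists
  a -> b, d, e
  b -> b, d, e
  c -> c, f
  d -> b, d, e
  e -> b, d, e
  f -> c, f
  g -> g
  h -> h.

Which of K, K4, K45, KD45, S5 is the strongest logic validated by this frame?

Transitive (axiom 4): yes — every two-step R-path is closed by a direct edge.
Euclidean (axiom 5): yes — any two successors of a common world are R-related.
Serial (axiom D): yes — every world has a successor (e.g. a R b).
Reflexive (axiom T): no — a is not related to itself.
So F validates K, K4, K45, KD45; S5 would additionally require R to be reflexive. The strongest is KD45.

KD45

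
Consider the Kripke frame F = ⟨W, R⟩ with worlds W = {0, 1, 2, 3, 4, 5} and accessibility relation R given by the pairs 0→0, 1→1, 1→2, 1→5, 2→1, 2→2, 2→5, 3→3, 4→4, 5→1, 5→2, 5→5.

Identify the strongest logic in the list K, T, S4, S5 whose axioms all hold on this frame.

Reflexive (axiom T): yes — every world is R-related to itself.
Transitive (axiom 4): yes — every two-step R-path is closed by a direct edge.
Euclidean (axiom 5): yes — any two successors of a common world are R-related.
So F validates K, T, S4, S5. The strongest is S5.

S5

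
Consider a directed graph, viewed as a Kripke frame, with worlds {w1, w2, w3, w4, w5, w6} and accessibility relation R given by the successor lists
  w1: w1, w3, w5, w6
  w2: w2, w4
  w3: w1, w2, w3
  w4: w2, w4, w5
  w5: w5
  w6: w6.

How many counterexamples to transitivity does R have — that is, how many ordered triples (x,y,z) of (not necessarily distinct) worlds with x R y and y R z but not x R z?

5

Enumerating: (w1,w3,w2), (w2,w4,w5), (w3,w1,w5), (w3,w1,w6), (w3,w2,w4).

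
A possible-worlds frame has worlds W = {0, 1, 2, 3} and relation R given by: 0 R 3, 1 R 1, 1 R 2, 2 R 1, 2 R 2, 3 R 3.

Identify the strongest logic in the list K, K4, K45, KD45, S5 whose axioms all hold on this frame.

KD45

Transitive (axiom 4): yes — every two-step R-path is closed by a direct edge.
Euclidean (axiom 5): yes — any two successors of a common world are R-related.
Serial (axiom D): yes — every world has a successor (e.g. 0 R 3).
Reflexive (axiom T): no — 0 is not related to itself.
So F validates K, K4, K45, KD45; S5 would additionally require R to be reflexive. The strongest is KD45.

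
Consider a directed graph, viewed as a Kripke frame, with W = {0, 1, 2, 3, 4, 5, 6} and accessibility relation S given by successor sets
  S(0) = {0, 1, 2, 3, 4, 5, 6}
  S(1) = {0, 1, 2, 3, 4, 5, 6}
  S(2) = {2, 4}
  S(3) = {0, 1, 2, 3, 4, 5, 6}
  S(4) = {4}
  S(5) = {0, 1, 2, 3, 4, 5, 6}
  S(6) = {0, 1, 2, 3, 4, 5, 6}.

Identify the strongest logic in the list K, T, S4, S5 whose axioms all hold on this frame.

Reflexive (axiom T): yes — every world is S-related to itself.
Transitive (axiom 4): yes — every two-step S-path is closed by a direct edge.
Euclidean (axiom 5): no — 0 S 2 and 0 S 1, but not 2 S 1.
So F validates K, T, S4; S5 would additionally require S to be Euclidean. The strongest is S4.

S4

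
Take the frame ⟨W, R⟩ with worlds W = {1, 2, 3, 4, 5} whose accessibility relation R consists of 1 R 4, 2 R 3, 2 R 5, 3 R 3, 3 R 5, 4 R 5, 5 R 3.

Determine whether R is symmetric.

No

Symmetric: no — 1 R 4 but not 4 R 1.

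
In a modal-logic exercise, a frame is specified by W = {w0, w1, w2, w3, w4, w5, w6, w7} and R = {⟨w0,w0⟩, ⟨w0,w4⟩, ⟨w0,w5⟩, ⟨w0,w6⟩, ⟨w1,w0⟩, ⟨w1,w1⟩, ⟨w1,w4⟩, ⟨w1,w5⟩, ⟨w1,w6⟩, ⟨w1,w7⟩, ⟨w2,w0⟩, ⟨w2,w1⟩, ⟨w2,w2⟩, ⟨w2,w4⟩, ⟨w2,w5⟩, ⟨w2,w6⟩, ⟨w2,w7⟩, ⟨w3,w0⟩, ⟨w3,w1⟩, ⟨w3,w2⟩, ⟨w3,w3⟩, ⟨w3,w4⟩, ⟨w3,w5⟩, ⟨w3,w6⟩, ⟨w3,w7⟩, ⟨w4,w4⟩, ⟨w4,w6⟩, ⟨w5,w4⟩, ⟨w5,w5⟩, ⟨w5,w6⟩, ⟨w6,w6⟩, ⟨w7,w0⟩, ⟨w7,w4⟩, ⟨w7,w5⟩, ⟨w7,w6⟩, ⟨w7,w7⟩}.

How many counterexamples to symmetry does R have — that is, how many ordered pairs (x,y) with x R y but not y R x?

28

Enumerating: (w0,w4), (w0,w5), (w0,w6), (w1,w0), (w1,w4), (w1,w5), (w1,w6), (w1,w7), (w2,w0), (w2,w1), (w2,w4), (w2,w5), … and 16 more.
Total: 28.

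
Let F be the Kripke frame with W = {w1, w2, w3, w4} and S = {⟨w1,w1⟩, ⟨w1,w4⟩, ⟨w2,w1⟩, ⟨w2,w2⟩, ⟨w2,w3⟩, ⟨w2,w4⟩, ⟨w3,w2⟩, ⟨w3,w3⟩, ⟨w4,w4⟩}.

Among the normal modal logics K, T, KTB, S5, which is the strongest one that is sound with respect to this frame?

T

Reflexive (axiom T): yes — every world is S-related to itself.
Symmetric (axiom B): no — w1 S w4 but not w4 S w1.
Euclidean (axiom 5): no — w2 S w1 and w2 S w3, but not w1 S w3.
So F validates K, T; KTB would additionally require S to be symmetric. The strongest is T.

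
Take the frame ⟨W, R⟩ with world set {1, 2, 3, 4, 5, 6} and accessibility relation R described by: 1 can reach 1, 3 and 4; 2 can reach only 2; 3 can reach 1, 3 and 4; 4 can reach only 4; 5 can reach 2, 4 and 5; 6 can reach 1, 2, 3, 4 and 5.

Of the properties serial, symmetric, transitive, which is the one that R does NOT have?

symmetric

Serial: yes — every world has a successor (e.g. 1 R 1).
Symmetric: no — 1 R 4 but not 4 R 1.
Transitive: yes — every two-step R-path is closed by a direct edge.
Only symmetric fails.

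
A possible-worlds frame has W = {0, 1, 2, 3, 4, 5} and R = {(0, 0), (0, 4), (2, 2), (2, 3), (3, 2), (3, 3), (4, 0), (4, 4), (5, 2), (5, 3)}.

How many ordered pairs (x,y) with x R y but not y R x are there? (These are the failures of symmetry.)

Enumerating: (5,2), (5,3).

2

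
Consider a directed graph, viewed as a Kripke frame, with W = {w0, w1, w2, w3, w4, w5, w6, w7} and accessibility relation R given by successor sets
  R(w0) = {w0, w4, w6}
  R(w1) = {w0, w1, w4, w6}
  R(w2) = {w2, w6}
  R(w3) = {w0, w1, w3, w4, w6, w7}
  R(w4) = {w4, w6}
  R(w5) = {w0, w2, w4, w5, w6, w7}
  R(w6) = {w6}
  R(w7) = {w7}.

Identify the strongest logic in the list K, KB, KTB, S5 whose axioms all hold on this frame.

K

Symmetric (axiom B): no — w0 R w4 but not w4 R w0.
Reflexive (axiom T): yes — every world is R-related to itself.
Euclidean (axiom 5): no — w0 R w6 and w0 R w4, but not w6 R w4.
So F validates K; KB would additionally require R to be symmetric. The strongest is K.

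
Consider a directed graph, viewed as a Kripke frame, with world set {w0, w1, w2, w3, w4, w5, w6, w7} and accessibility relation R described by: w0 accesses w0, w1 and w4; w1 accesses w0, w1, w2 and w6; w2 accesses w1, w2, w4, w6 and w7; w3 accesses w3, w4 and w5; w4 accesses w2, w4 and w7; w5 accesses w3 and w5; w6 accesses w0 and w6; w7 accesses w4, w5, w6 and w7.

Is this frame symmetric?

No

Symmetric: no — w0 R w4 but not w4 R w0.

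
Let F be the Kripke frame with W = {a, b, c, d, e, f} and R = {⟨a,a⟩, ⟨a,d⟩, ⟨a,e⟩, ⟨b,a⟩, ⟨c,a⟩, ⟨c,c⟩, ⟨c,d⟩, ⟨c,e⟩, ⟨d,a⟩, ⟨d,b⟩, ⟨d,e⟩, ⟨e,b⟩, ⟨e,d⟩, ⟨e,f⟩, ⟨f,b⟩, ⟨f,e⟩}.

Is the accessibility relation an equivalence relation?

No

Reflexive: no — b is not related to itself.
Symmetric: no — a R e but not e R a.
Transitive: no — a R d and d R b, but not a R b.
So R is not an equivalence relation.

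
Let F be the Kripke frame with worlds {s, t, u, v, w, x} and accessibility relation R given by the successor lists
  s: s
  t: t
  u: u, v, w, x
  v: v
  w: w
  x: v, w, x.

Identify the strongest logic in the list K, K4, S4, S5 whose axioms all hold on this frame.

S4

Transitive (axiom 4): yes — every two-step R-path is closed by a direct edge.
Reflexive (axiom T): yes — every world is R-related to itself.
Euclidean (axiom 5): no — u R v and u R w, but not v R w.
So F validates K, K4, S4; S5 would additionally require R to be Euclidean. The strongest is S4.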